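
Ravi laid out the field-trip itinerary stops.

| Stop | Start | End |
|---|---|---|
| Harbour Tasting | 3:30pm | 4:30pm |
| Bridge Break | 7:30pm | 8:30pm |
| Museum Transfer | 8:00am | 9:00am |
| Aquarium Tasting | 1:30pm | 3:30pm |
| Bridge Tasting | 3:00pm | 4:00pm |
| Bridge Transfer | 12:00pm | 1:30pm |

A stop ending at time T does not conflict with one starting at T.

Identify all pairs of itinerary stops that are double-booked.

Sorted by start: Museum Transfer, Bridge Transfer, Aquarium Tasting, Bridge Tasting, Harbour Tasting, Bridge Break.
Bridge Transfer starts after Museum Transfer ends — done with Museum Transfer.
Aquarium Tasting starts exactly when Bridge Transfer ends (back-to-back, no overlap) — done with Bridge Transfer.
Bridge Tasting starts before Aquarium Tasting ends → Aquarium Tasting and Bridge Tasting overlap.
Harbour Tasting starts exactly when Aquarium Tasting ends (back-to-back, no overlap) — done with Aquarium Tasting.
Harbour Tasting starts before Bridge Tasting ends → Bridge Tasting and Harbour Tasting overlap.
Bridge Break starts after Bridge Tasting ends.
Bridge Break starts after Harbour Tasting ends.

Aquarium Tasting & Bridge Tasting, Bridge Tasting & Harbour Tasting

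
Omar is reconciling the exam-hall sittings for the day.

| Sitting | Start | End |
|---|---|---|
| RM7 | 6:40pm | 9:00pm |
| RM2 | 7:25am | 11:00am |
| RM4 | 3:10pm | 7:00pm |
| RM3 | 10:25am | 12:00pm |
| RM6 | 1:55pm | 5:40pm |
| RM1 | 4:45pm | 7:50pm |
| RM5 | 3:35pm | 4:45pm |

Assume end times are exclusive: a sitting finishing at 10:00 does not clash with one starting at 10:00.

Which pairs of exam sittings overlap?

Sorted by start: RM2, RM3, RM6, RM4, RM5, RM1, RM7.
RM3 starts before RM2 ends → RM2 and RM3 overlap.
RM6 starts after RM2 ends; RM2 is clear from here.
RM6 starts after RM3 ends; RM3 is clear from here.
RM4 starts before RM6 ends → RM6 and RM4 overlap.
RM5 starts before RM6 ends → RM6 and RM5 overlap.
RM1 starts before RM6 ends → RM6 and RM1 overlap.
RM7 starts after RM6 ends.
RM5 starts before RM4 ends → RM4 and RM5 overlap.
RM1 starts before RM4 ends → RM4 and RM1 overlap.
RM7 starts before RM4 ends → RM4 and RM7 overlap.
RM1 starts exactly when RM5 ends (back-to-back, no overlap); RM5 is clear from here.
RM7 starts before RM1 ends → RM1 and RM7 overlap.

RM1 & RM4, RM1 & RM6, RM1 & RM7, RM2 & RM3, RM4 & RM5, RM4 & RM6, RM4 & RM7, RM5 & RM6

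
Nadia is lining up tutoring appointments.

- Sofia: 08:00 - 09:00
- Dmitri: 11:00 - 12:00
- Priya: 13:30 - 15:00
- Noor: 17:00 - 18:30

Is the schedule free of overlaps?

Yes

Check each pair: they overlap iff neither finishes before the other starts.
Sorted by start: Sofia, Dmitri, Priya, Noor.
Dmitri starts after Sofia ends — done with Sofia.
Priya starts after Dmitri ends — done with Dmitri.
Noor starts after Priya ends.
Every pair is clear; the schedule has no overlaps.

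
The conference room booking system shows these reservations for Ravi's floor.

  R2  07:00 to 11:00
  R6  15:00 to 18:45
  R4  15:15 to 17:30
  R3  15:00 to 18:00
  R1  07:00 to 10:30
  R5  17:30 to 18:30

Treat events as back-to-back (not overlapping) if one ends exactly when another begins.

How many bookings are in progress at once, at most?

3

Sort all start/end points and keep a running count:
07:00 start R1 → 1
07:00 start R2 → 2
10:30 end R1 → 1
11:00 end R2 → 0
15:00 start R3 → 1
15:00 start R6 → 2
15:15 start R4 → 3
17:30 end R4 → 2
17:30 start R5 → 3
18:00 end R3 → 2
18:30 end R5 → 1
18:45 end R6 → 0
Peak is 3, at 15:15 (R3, R4, R6).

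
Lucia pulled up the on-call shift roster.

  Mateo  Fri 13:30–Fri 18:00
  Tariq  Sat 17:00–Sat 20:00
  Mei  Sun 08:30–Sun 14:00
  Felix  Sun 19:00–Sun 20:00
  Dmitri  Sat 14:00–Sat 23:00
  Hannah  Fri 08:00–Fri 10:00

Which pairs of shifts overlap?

Check each pair: they overlap iff neither finishes before the other starts.
Sorted by start: Hannah, Mateo, Dmitri, Tariq, Mei, Felix.
Mateo starts after Hannah ends, so Hannah has no further overlaps.
Dmitri starts after Mateo ends, so Mateo has no further overlaps.
Tariq starts before Dmitri ends → Dmitri and Tariq overlap.
Mei starts after Dmitri ends, so Dmitri has no further overlaps.
Mei starts after Tariq ends, so Tariq has no further overlaps.
Felix starts after Mei ends.

Dmitri & Tariq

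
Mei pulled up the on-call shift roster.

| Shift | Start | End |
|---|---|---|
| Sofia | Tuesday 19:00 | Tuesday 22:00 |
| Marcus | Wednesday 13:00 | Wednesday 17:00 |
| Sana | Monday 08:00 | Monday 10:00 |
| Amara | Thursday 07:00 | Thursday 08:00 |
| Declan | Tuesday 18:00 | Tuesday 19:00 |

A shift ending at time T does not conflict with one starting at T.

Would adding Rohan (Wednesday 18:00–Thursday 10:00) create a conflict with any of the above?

Sana: ends Monday 10:00 at or before Rohan starts Wednesday 18:00 → clear.
Declan: ends Tuesday 19:00 at or before Rohan starts Wednesday 18:00 → clear.
Sofia: ends Tuesday 22:00 at or before Rohan starts Wednesday 18:00 → clear.
Marcus: ends Wednesday 17:00 at or before Rohan starts Wednesday 18:00 → clear.
Amara: starts Thursday 07:00 before Rohan ends Thursday 10:00, and ends Thursday 08:00 after Rohan starts Wednesday 18:00 → overlap.
Rohan overlaps Amara.

Yes — it overlaps Amara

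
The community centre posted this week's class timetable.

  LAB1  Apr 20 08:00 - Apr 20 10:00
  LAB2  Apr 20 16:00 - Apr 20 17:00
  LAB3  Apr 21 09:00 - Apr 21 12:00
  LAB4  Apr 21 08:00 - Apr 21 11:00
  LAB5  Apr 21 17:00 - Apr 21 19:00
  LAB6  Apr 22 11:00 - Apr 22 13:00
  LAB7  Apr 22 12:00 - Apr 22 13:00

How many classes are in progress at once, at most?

2

Walk through starts and ends in time order (an end at T is processed before a start at T):
Apr 20 08:00 start LAB1 → 1
Apr 20 10:00 end LAB1 → 0
Apr 20 16:00 start LAB2 → 1
Apr 20 17:00 end LAB2 → 0
Apr 21 08:00 start LAB4 → 1
Apr 21 09:00 start LAB3 → 2
Apr 21 11:00 end LAB4 → 1
Apr 21 12:00 end LAB3 → 0
Apr 21 17:00 start LAB5 → 1
Apr 21 19:00 end LAB5 → 0
Apr 22 11:00 start LAB6 → 1
Apr 22 12:00 start LAB7 → 2
Apr 22 13:00 end LAB6 → 1
Apr 22 13:00 end LAB7 → 0
Peak is 2, at Apr 21 09:00 (LAB3, LAB4).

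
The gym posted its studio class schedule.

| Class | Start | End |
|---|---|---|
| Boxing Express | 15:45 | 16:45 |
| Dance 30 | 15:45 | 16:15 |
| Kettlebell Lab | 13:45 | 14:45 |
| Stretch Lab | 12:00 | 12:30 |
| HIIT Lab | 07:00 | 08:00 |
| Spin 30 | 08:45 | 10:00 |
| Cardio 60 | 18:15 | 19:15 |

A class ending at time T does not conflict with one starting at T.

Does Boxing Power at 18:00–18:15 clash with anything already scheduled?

No — it doesn't clash with anything

HIIT Lab: ends 08:00 at or before Boxing Power starts 18:00 → clear.
Spin 30: ends 10:00 at or before Boxing Power starts 18:00 → clear.
Stretch Lab: ends 12:30 at or before Boxing Power starts 18:00 → clear.
Kettlebell Lab: ends 14:45 at or before Boxing Power starts 18:00 → clear.
Boxing Express: ends 16:45 at or before Boxing Power starts 18:00 → clear.
Dance 30: ends 16:15 at or before Boxing Power starts 18:00 → clear.
Cardio 60: starts 18:15 at or after Boxing Power ends 18:15 → clear.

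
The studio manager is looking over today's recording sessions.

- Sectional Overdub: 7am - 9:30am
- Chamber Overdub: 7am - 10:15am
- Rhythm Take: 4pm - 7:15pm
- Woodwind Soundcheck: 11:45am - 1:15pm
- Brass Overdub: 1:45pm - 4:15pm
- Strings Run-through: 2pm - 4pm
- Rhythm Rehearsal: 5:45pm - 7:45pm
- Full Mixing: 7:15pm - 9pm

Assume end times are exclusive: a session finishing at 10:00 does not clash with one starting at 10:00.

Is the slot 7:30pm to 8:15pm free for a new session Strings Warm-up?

No — it overlaps Full Mixing, Rhythm Rehearsal

Sectional Overdub: ends 9:30am at or before Strings Warm-up starts 7:30pm → clear.
Chamber Overdub: ends 10:15am at or before Strings Warm-up starts 7:30pm → clear.
Woodwind Soundcheck: ends 1:15pm at or before Strings Warm-up starts 7:30pm → clear.
Brass Overdub: ends 4:15pm at or before Strings Warm-up starts 7:30pm → clear.
Strings Run-through: ends 4pm at or before Strings Warm-up starts 7:30pm → clear.
Rhythm Take: ends 7:15pm at or before Strings Warm-up starts 7:30pm → clear.
Rhythm Rehearsal: starts 5:45pm before Strings Warm-up ends 8:15pm, and ends 7:45pm after Strings Warm-up starts 7:30pm → overlap.
Full Mixing: starts 7:15pm before Strings Warm-up ends 8:15pm, and ends 9pm after Strings Warm-up starts 7:30pm → overlap.
Strings Warm-up overlaps Rhythm Rehearsal, Full Mixing.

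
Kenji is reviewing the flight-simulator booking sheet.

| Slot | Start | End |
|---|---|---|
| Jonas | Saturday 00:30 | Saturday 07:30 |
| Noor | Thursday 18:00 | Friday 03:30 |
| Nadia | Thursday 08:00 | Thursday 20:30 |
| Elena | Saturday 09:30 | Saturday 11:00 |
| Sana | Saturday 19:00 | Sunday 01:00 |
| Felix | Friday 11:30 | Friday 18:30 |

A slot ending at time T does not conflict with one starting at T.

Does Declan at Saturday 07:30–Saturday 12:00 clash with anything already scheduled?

Nadia: ends Thursday 20:30 at or before Declan starts Saturday 07:30 → clear.
Noor: ends Friday 03:30 at or before Declan starts Saturday 07:30 → clear.
Felix: ends Friday 18:30 at or before Declan starts Saturday 07:30 → clear.
Jonas: ends Saturday 07:30 at or before Declan starts Saturday 07:30 → clear.
Elena: starts Saturday 09:30 before Declan ends Saturday 12:00, and ends Saturday 11:00 after Declan starts Saturday 07:30 → overlap.
Sana: starts Saturday 19:00 at or after Declan ends Saturday 12:00 → clear.
Declan overlaps Elena.

Yes — it overlaps Elena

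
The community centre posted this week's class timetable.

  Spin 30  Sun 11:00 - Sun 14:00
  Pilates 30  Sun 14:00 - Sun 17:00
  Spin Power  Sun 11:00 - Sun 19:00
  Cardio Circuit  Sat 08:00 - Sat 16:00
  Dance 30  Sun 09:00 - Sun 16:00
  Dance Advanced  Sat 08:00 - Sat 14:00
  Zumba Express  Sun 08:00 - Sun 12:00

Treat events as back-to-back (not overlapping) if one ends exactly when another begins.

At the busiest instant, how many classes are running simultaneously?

Sort all start/end points and keep a running count:
Sat 08:00 start Cardio Circuit → 1
Sat 08:00 start Dance Advanced → 2
Sat 14:00 end Dance Advanced → 1
Sat 16:00 end Cardio Circuit → 0
Sun 08:00 start Zumba Express → 1
Sun 09:00 start Dance 30 → 2
Sun 11:00 start Spin 30 → 3
Sun 11:00 start Spin Power → 4
Sun 12:00 end Zumba Express → 3
Sun 14:00 end Spin 30 → 2
Sun 14:00 start Pilates 30 → 3
Sun 16:00 end Dance 30 → 2
Sun 17:00 end Pilates 30 → 1
Sun 19:00 end Spin Power → 0
Peak is 4, at Sun 11:00 (Dance 30, Spin 30, Spin Power, Zumba Express).

4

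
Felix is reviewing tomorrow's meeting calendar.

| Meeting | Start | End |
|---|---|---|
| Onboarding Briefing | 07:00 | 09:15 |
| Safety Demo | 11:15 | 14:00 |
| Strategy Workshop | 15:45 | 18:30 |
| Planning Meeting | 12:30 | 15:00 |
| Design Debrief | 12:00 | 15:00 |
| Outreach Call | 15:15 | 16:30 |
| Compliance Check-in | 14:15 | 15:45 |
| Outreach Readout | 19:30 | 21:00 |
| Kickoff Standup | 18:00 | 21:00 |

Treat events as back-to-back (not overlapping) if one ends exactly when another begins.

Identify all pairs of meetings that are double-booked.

Sorted by start: Onboarding Briefing, Safety Demo, Design Debrief, Planning Meeting, Compliance Check-in, Outreach Call, Strategy Workshop, Kickoff Standup, Outreach Readout.
Safety Demo starts after Onboarding Briefing ends, so Onboarding Briefing has no further overlaps.
Design Debrief starts before Safety Demo ends → Safety Demo and Design Debrief overlap.
Planning Meeting starts before Safety Demo ends → Safety Demo and Planning Meeting overlap.
Compliance Check-in starts after Safety Demo ends, so Safety Demo has no further overlaps.
Planning Meeting starts before Design Debrief ends → Design Debrief and Planning Meeting overlap.
Compliance Check-in starts before Design Debrief ends → Design Debrief and Compliance Check-in overlap.
Outreach Call starts after Design Debrief ends, so Design Debrief has no further overlaps.
Compliance Check-in starts before Planning Meeting ends → Planning Meeting and Compliance Check-in overlap.
Outreach Call starts after Planning Meeting ends, so Planning Meeting has no further overlaps.
Outreach Call starts before Compliance Check-in ends → Compliance Check-in and Outreach Call overlap.
Strategy Workshop starts exactly when Compliance Check-in ends (back-to-back, no overlap), so Compliance Check-in has no further overlaps.
Strategy Workshop starts before Outreach Call ends → Outreach Call and Strategy Workshop overlap.
Kickoff Standup starts after Outreach Call ends, so Outreach Call has no further overlaps.
Kickoff Standup starts before Strategy Workshop ends → Strategy Workshop and Kickoff Standup overlap.
Outreach Readout starts after Strategy Workshop ends.
Outreach Readout starts before Kickoff Standup ends → Kickoff Standup and Outreach Readout overlap.

Compliance Check-in & Design Debrief, Compliance Check-in & Outreach Call, Compliance Check-in & Planning Meeting, Design Debrief & Planning Meeting, Design Debrief & Safety Demo, Kickoff Standup & Outreach Readout, Kickoff Standup & Strategy Workshop, Outreach Call & Strategy Workshop, Planning Meeting & Safety Demo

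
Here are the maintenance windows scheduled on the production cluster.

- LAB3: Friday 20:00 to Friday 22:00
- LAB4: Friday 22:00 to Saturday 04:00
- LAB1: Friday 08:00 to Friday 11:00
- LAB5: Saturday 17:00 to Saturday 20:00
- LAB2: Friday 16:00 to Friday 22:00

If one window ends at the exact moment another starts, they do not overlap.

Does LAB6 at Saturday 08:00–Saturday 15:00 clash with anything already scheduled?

No — it doesn't clash with anything

LAB1: ends Friday 11:00 at or before LAB6 starts Saturday 08:00 → clear.
LAB2: ends Friday 22:00 at or before LAB6 starts Saturday 08:00 → clear.
LAB3: ends Friday 22:00 at or before LAB6 starts Saturday 08:00 → clear.
LAB4: ends Saturday 04:00 at or before LAB6 starts Saturday 08:00 → clear.
LAB5: starts Saturday 17:00 at or after LAB6 ends Saturday 15:00 → clear.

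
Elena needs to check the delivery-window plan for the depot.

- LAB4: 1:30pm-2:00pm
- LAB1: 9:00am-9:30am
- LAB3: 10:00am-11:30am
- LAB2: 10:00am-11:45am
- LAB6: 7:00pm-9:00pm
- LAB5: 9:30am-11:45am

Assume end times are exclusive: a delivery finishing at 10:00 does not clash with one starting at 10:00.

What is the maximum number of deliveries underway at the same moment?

3

Sort all start/end points and keep a running count:
9:00am start LAB1 → 1
9:30am end LAB1 → 0
9:30am start LAB5 → 1
10:00am start LAB2 → 2
10:00am start LAB3 → 3
11:30am end LAB3 → 2
11:45am end LAB2 → 1
11:45am end LAB5 → 0
1:30pm start LAB4 → 1
2:00pm end LAB4 → 0
7:00pm start LAB6 → 1
9:00pm end LAB6 → 0
Peak is 3, at 10:00am (LAB2, LAB3, LAB5).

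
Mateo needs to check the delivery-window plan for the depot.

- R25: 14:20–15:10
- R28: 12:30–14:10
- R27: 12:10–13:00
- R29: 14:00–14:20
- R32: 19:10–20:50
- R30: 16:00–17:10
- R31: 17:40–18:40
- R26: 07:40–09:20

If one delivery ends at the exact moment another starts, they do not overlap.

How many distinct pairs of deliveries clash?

Sorted by start: R26, R27, R28, R29, R25, R30, R31, R32.
R27 starts after R26 ends, so R26 has no further overlaps.
R28 starts before R27 ends → R27 and R28 overlap.
R29 starts after R27 ends, so R27 has no further overlaps.
R29 starts before R28 ends → R28 and R29 overlap.
R25 starts after R28 ends, so R28 has no further overlaps.
R25 starts exactly when R29 ends (back-to-back, no overlap), so R29 has no further overlaps.
R30 starts after R25 ends, so R25 has no further overlaps.
R31 starts after R30 ends, so R30 has no further overlaps.
R32 starts after R31 ends.
Overlapping pairs: R27 & R28, R28 & R29 — 2 in total.

2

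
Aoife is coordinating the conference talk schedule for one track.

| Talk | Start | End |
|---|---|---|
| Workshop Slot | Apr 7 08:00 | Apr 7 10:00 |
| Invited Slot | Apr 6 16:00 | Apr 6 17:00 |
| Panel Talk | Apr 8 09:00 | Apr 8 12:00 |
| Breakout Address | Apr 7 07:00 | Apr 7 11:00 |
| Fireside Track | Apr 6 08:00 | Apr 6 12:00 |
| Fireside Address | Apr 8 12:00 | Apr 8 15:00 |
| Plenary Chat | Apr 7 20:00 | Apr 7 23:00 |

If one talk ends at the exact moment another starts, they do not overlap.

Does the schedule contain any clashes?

Yes

Sorted by start: Fireside Track, Invited Slot, Breakout Address, Workshop Slot, Plenary Chat, Panel Talk, Fireside Address.
Invited Slot starts after Fireside Track ends; Fireside Track is clear from here.
Breakout Address starts after Invited Slot ends; Invited Slot is clear from here.
Workshop Slot starts before Breakout Address ends → Breakout Address and Workshop Slot overlap.
That's a conflict, so the schedule is not conflict-free.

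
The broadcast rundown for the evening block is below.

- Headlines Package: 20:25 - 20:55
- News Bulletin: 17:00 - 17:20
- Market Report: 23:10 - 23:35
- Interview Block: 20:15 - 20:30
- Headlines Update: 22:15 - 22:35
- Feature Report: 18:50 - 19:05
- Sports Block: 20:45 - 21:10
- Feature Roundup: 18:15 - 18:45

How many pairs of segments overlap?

Sorted by start: News Bulletin, Feature Roundup, Feature Report, Interview Block, Headlines Package, Sports Block, Headlines Update, Market Report.
Feature Roundup starts after News Bulletin ends, so News Bulletin has no further overlaps.
Feature Report starts after Feature Roundup ends, so Feature Roundup has no further overlaps.
Interview Block starts after Feature Report ends, so Feature Report has no further overlaps.
Headlines Package starts before Interview Block ends → Interview Block and Headlines Package overlap.
Sports Block starts after Interview Block ends, so Interview Block has no further overlaps.
Sports Block starts before Headlines Package ends → Headlines Package and Sports Block overlap.
Headlines Update starts after Headlines Package ends, so Headlines Package has no further overlaps.
Headlines Update starts after Sports Block ends, so Sports Block has no further overlaps.
Market Report starts after Headlines Update ends.
Overlapping pairs: Headlines Package & Interview Block, Headlines Package & Sports Block — 2 in total.

2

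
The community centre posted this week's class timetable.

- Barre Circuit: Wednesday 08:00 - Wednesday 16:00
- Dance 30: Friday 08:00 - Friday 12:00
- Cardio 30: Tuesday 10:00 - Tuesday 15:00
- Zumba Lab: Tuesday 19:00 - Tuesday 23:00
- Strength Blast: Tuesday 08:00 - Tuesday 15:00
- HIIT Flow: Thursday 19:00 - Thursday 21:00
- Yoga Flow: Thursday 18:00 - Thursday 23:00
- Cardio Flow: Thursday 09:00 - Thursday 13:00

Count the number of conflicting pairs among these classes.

2

Two intervals overlap when each starts before the other ends.
Sorted by start: Strength Blast, Cardio 30, Zumba Lab, Barre Circuit, Cardio Flow, Yoga Flow, HIIT Flow, Dance 30.
Cardio 30 starts before Strength Blast ends → Strength Blast and Cardio 30 overlap.
Zumba Lab starts after Strength Blast ends, so nothing later overlaps Strength Blast either.
Zumba Lab starts after Cardio 30 ends, so nothing later overlaps Cardio 30 either.
Barre Circuit starts after Zumba Lab ends, so nothing later overlaps Zumba Lab either.
Cardio Flow starts after Barre Circuit ends, so nothing later overlaps Barre Circuit either.
Yoga Flow starts after Cardio Flow ends, so nothing later overlaps Cardio Flow either.
HIIT Flow starts before Yoga Flow ends → Yoga Flow and HIIT Flow overlap.
Dance 30 starts after Yoga Flow ends.
Dance 30 starts after HIIT Flow ends.
Overlapping pairs: Cardio 30 & Strength Blast, HIIT Flow & Yoga Flow — 2 in total.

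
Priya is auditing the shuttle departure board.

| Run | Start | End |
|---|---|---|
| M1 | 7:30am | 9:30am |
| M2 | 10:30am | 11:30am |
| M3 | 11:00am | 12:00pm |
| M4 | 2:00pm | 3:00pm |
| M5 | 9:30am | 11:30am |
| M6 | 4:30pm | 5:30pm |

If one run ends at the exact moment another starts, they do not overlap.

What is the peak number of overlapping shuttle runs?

3

Walk through starts and ends in time order (an end at T is processed before a start at T):
7:30am start M1 → 1
9:30am end M1 → 0
9:30am start M5 → 1
10:30am start M2 → 2
11:00am start M3 → 3
11:30am end M2 → 2
11:30am end M5 → 1
12:00pm end M3 → 0
2:00pm start M4 → 1
3:00pm end M4 → 0
4:30pm start M6 → 1
5:30pm end M6 → 0
Peak is 3, at 11:00am (M2, M3, M5).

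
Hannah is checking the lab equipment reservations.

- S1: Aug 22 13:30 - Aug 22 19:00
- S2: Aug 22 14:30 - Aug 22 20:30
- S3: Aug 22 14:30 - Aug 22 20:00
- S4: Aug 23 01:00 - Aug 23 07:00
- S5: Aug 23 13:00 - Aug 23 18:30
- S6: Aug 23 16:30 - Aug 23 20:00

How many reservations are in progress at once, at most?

Walk through starts and ends in time order (an end at T is processed before a start at T):
Aug 22 13:30 start S1 → 1
Aug 22 14:30 start S2 → 2
Aug 22 14:30 start S3 → 3
Aug 22 19:00 end S1 → 2
Aug 22 20:00 end S3 → 1
Aug 22 20:30 end S2 → 0
Aug 23 01:00 start S4 → 1
Aug 23 07:00 end S4 → 0
Aug 23 13:00 start S5 → 1
Aug 23 16:30 start S6 → 2
Aug 23 18:30 end S5 → 1
Aug 23 20:00 end S6 → 0
Peak is 3, at Aug 22 14:30 (S1, S2, S3).

3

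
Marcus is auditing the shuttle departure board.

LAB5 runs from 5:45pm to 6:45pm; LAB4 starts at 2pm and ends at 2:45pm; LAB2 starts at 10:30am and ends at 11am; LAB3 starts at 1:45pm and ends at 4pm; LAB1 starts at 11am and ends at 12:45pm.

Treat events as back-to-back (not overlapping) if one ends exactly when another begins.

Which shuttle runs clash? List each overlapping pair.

LAB3 & LAB4

Sorted by start: LAB2, LAB1, LAB3, LAB4, LAB5.
LAB1 starts exactly when LAB2 ends (back-to-back, no overlap), so LAB2 has no further overlaps.
LAB3 starts after LAB1 ends, so LAB1 has no further overlaps.
LAB4 starts before LAB3 ends → LAB3 and LAB4 overlap.
LAB5 starts after LAB3 ends.
LAB5 starts after LAB4 ends.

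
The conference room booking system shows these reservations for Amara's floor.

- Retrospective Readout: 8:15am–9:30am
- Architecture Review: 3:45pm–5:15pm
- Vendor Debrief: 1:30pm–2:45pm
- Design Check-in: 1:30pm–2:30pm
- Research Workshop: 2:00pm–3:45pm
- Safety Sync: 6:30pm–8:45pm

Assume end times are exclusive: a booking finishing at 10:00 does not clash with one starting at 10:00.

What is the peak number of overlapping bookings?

Sort all start/end points and keep a running count:
8:15am start Retrospective Readout → 1
9:30am end Retrospective Readout → 0
1:30pm start Design Check-in → 1
1:30pm start Vendor Debrief → 2
2:00pm start Research Workshop → 3
2:30pm end Design Check-in → 2
2:45pm end Vendor Debrief → 1
3:45pm end Research Workshop → 0
3:45pm start Architecture Review → 1
5:15pm end Architecture Review → 0
6:30pm start Safety Sync → 1
8:45pm end Safety Sync → 0
Peak is 3, at 2:00pm (Design Check-in, Research Workshop, Vendor Debrief).

3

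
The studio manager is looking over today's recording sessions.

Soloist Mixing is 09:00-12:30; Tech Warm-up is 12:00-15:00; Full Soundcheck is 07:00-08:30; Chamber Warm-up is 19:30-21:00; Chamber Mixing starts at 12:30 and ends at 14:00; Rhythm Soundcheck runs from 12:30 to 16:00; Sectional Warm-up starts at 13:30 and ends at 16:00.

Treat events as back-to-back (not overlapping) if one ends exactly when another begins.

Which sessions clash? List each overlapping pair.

Chamber Mixing & Rhythm Soundcheck, Chamber Mixing & Sectional Warm-up, Chamber Mixing & Tech Warm-up, Rhythm Soundcheck & Sectional Warm-up, Rhythm Soundcheck & Tech Warm-up, Sectional Warm-up & Tech Warm-up, Soloist Mixing & Tech Warm-up

Check each pair: they overlap iff neither finishes before the other starts.
Sorted by start: Full Soundcheck, Soloist Mixing, Tech Warm-up, Chamber Mixing, Rhythm Soundcheck, Sectional Warm-up, Chamber Warm-up.
Soloist Mixing starts after Full Soundcheck ends — done with Full Soundcheck.
Tech Warm-up starts before Soloist Mixing ends → Soloist Mixing and Tech Warm-up overlap.
Chamber Mixing starts exactly when Soloist Mixing ends (back-to-back, no overlap) — done with Soloist Mixing.
Chamber Mixing starts before Tech Warm-up ends → Tech Warm-up and Chamber Mixing overlap.
Rhythm Soundcheck starts before Tech Warm-up ends → Tech Warm-up and Rhythm Soundcheck overlap.
Sectional Warm-up starts before Tech Warm-up ends → Tech Warm-up and Sectional Warm-up overlap.
Chamber Warm-up starts after Tech Warm-up ends.
Rhythm Soundcheck starts before Chamber Mixing ends → Chamber Mixing and Rhythm Soundcheck overlap.
Sectional Warm-up starts before Chamber Mixing ends → Chamber Mixing and Sectional Warm-up overlap.
Chamber Warm-up starts after Chamber Mixing ends.
Sectional Warm-up starts before Rhythm Soundcheck ends → Rhythm Soundcheck and Sectional Warm-up overlap.
Chamber Warm-up starts after Rhythm Soundcheck ends.
Chamber Warm-up starts after Sectional Warm-up ends.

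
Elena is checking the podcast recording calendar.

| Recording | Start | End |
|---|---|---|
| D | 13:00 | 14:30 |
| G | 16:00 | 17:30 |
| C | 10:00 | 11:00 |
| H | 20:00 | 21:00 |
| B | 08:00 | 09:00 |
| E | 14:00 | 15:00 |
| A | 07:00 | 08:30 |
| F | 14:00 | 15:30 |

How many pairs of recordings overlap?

Check each pair: they overlap iff neither finishes before the other starts.
Sorted by start: A, B, C, D, E, F, G, H.
B starts before A ends → A and B overlap.
C starts after A ends — done with A.
C starts after B ends — done with B.
D starts after C ends — done with C.
E starts before D ends → D and E overlap.
F starts before D ends → D and F overlap.
G starts after D ends — done with D.
F starts before E ends → E and F overlap.
G starts after E ends — done with E.
G starts after F ends — done with F.
H starts after G ends.
Overlapping pairs: A & B, D & E, D & F, E & F — 4 in total.

4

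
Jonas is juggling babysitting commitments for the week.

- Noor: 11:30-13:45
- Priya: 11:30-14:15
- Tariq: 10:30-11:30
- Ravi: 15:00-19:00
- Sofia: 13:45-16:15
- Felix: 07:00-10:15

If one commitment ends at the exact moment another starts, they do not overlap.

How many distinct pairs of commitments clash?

3

Sorted by start: Felix, Tariq, Priya, Noor, Sofia, Ravi.
Tariq starts after Felix ends — done with Felix.
Priya starts exactly when Tariq ends (back-to-back, no overlap) — done with Tariq.
Noor starts before Priya ends → Priya and Noor overlap.
Sofia starts before Priya ends → Priya and Sofia overlap.
Ravi starts after Priya ends.
Sofia starts exactly when Noor ends (back-to-back, no overlap) — done with Noor.
Ravi starts before Sofia ends → Sofia and Ravi overlap.
Overlapping pairs: Noor & Priya, Priya & Sofia, Ravi & Sofia — 3 in total.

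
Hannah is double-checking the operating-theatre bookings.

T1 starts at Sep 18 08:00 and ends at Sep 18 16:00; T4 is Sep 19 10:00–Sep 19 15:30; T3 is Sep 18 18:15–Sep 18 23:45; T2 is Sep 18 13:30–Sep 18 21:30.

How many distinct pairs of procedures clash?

2

Sorted by start: T1, T2, T3, T4.
T2 starts before T1 ends → T1 and T2 overlap.
T3 starts after T1 ends, so T1 has no further overlaps.
T3 starts before T2 ends → T2 and T3 overlap.
T4 starts after T2 ends.
T4 starts after T3 ends.
Overlapping pairs: T1 & T2, T2 & T3 — 2 in total.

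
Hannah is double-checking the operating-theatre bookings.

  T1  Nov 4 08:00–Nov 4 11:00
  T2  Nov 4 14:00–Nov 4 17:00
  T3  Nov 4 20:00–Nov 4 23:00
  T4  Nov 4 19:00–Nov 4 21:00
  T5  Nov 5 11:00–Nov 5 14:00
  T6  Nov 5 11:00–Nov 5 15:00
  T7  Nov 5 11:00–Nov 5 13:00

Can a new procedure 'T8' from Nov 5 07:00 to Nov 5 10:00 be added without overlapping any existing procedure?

Yes — the slot is free

T1: ends Nov 4 11:00 at or before T8 starts Nov 5 07:00 → clear.
T2: ends Nov 4 17:00 at or before T8 starts Nov 5 07:00 → clear.
T4: ends Nov 4 21:00 at or before T8 starts Nov 5 07:00 → clear.
T3: ends Nov 4 23:00 at or before T8 starts Nov 5 07:00 → clear.
T5: starts Nov 5 11:00 at or after T8 ends Nov 5 10:00 → clear.
T6: starts Nov 5 11:00 at or after T8 ends Nov 5 10:00 → clear.
T7: starts Nov 5 11:00 at or after T8 ends Nov 5 10:00 → clear.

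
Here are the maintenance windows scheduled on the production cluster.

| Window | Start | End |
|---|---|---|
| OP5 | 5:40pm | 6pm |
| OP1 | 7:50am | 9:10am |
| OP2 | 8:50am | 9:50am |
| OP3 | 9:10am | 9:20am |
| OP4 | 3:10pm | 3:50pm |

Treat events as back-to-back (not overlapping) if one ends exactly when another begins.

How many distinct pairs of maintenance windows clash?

Check each pair: they overlap iff neither finishes before the other starts.
Sorted by start: OP1, OP2, OP3, OP4, OP5.
OP2 starts before OP1 ends → OP1 and OP2 overlap.
OP3 starts exactly when OP1 ends (back-to-back, no overlap) — done with OP1.
OP3 starts before OP2 ends → OP2 and OP3 overlap.
OP4 starts after OP2 ends — done with OP2.
OP4 starts after OP3 ends — done with OP3.
OP5 starts after OP4 ends.
Overlapping pairs: OP1 & OP2, OP2 & OP3 — 2 in total.

2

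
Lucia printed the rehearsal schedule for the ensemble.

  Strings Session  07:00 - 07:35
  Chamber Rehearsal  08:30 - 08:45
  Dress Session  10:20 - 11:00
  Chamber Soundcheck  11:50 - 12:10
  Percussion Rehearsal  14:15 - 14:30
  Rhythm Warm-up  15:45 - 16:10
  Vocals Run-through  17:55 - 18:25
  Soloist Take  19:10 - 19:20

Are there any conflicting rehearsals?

Sorted by start: Strings Session, Chamber Rehearsal, Dress Session, Chamber Soundcheck, Percussion Rehearsal, Rhythm Warm-up, Vocals Run-through, Soloist Take.
Chamber Rehearsal starts after Strings Session ends; Strings Session is clear from here.
Dress Session starts after Chamber Rehearsal ends; Chamber Rehearsal is clear from here.
Chamber Soundcheck starts after Dress Session ends; Dress Session is clear from here.
Percussion Rehearsal starts after Chamber Soundcheck ends; Chamber Soundcheck is clear from here.
Rhythm Warm-up starts after Percussion Rehearsal ends; Percussion Rehearsal is clear from here.
Vocals Run-through starts after Rhythm Warm-up ends; Rhythm Warm-up is clear from here.
Soloist Take starts after Vocals Run-through ends.
Every pair is clear; the schedule has no overlaps.

No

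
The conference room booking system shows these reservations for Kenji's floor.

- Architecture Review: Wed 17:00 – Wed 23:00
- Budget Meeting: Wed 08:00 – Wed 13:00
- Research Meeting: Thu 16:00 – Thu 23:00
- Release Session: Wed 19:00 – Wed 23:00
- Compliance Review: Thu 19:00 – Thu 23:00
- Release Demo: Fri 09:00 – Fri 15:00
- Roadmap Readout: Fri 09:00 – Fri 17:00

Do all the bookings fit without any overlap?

No

Check each pair: they overlap iff neither finishes before the other starts.
Sorted by start: Budget Meeting, Architecture Review, Release Session, Research Meeting, Compliance Review, Release Demo, Roadmap Readout.
Architecture Review starts after Budget Meeting ends, so Budget Meeting has no further overlaps.
Release Session starts before Architecture Review ends → Architecture Review and Release Session overlap.
That's a conflict, so the schedule is not conflict-free.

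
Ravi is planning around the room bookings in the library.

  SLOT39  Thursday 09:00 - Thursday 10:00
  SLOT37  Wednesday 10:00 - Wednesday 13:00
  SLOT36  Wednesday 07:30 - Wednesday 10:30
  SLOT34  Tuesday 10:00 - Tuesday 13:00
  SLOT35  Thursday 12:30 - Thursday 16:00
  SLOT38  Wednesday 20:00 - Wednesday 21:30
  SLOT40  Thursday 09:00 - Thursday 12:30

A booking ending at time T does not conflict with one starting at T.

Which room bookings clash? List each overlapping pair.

Sorted by start: SLOT34, SLOT36, SLOT37, SLOT38, SLOT39, SLOT40, SLOT35.
SLOT36 starts after SLOT34 ends — done with SLOT34.
SLOT37 starts before SLOT36 ends → SLOT36 and SLOT37 overlap.
SLOT38 starts after SLOT36 ends — done with SLOT36.
SLOT38 starts after SLOT37 ends — done with SLOT37.
SLOT39 starts after SLOT38 ends — done with SLOT38.
SLOT40 starts before SLOT39 ends → SLOT39 and SLOT40 overlap.
SLOT35 starts after SLOT39 ends.
SLOT35 starts exactly when SLOT40 ends (back-to-back, no overlap).

SLOT36 & SLOT37, SLOT39 & SLOT40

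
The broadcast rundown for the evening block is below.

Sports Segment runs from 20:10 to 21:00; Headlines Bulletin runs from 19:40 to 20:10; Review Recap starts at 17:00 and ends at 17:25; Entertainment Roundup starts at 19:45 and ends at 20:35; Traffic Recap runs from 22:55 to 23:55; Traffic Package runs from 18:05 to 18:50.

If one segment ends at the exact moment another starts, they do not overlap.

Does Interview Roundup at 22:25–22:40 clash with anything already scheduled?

Review Recap: ends 17:25 at or before Interview Roundup starts 22:25 → clear.
Traffic Package: ends 18:50 at or before Interview Roundup starts 22:25 → clear.
Headlines Bulletin: ends 20:10 at or before Interview Roundup starts 22:25 → clear.
Entertainment Roundup: ends 20:35 at or before Interview Roundup starts 22:25 → clear.
Sports Segment: ends 21:00 at or before Interview Roundup starts 22:25 → clear.
Traffic Recap: starts 22:55 at or after Interview Roundup ends 22:40 → clear.

No — it doesn't clash with anything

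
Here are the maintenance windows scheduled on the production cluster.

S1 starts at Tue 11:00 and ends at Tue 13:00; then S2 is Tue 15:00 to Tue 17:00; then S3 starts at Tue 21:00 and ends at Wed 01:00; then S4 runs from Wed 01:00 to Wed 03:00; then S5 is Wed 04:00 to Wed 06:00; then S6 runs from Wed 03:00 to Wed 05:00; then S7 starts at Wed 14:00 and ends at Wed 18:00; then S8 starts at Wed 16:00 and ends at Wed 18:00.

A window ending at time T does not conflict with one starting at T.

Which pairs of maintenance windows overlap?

Check each pair: they overlap iff neither finishes before the other starts.
Sorted by start: S1, S2, S3, S4, S6, S5, S7, S8.
S2 starts after S1 ends, so nothing later overlaps S1 either.
S3 starts after S2 ends, so nothing later overlaps S2 either.
S4 starts exactly when S3 ends (back-to-back, no overlap), so nothing later overlaps S3 either.
S6 starts exactly when S4 ends (back-to-back, no overlap), so nothing later overlaps S4 either.
S5 starts before S6 ends → S6 and S5 overlap.
S7 starts after S6 ends, so nothing later overlaps S6 either.
S7 starts after S5 ends, so nothing later overlaps S5 either.
S8 starts before S7 ends → S7 and S8 overlap.

S5 & S6, S7 & S8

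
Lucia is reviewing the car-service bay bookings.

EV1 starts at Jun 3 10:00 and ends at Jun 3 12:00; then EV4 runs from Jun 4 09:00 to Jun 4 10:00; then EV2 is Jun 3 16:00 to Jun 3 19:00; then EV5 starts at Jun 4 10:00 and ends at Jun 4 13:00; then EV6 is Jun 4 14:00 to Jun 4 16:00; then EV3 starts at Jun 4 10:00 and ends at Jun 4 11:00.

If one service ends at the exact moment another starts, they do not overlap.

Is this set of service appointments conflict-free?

Sorted by start: EV1, EV2, EV4, EV3, EV5, EV6.
EV2 starts after EV1 ends; EV1 is clear from here.
EV4 starts after EV2 ends; EV2 is clear from here.
EV3 starts exactly when EV4 ends (back-to-back, no overlap); EV4 is clear from here.
EV5 starts before EV3 ends → EV3 and EV5 overlap.
That's a conflict, so the schedule is not conflict-free.

No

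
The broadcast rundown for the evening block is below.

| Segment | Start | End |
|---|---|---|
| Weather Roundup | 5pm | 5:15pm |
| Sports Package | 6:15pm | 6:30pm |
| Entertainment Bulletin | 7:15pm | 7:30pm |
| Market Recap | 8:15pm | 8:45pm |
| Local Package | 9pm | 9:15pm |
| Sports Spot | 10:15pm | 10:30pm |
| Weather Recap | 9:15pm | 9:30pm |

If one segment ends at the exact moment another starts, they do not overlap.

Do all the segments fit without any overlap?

Sorted by start: Weather Roundup, Sports Package, Entertainment Bulletin, Market Recap, Local Package, Weather Recap, Sports Spot.
Sports Package starts after Weather Roundup ends; Weather Roundup is clear from here.
Entertainment Bulletin starts after Sports Package ends; Sports Package is clear from here.
Market Recap starts after Entertainment Bulletin ends; Entertainment Bulletin is clear from here.
Local Package starts after Market Recap ends; Market Recap is clear from here.
Weather Recap starts exactly when Local Package ends (back-to-back, no overlap); Local Package is clear from here.
Sports Spot starts after Weather Recap ends.
Every pair is clear; the schedule has no overlaps.

Yes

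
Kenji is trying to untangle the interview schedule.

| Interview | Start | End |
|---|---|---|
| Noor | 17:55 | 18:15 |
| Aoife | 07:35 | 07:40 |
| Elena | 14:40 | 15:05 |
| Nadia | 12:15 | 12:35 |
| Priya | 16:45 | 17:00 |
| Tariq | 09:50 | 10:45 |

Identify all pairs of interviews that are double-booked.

no overlapping pairs

Two intervals overlap when each starts before the other ends.
Sorted by start: Aoife, Tariq, Nadia, Elena, Priya, Noor.
Tariq starts after Aoife ends — done with Aoife.
Nadia starts after Tariq ends — done with Tariq.
Elena starts after Nadia ends — done with Nadia.
Priya starts after Elena ends — done with Elena.
Noor starts after Priya ends.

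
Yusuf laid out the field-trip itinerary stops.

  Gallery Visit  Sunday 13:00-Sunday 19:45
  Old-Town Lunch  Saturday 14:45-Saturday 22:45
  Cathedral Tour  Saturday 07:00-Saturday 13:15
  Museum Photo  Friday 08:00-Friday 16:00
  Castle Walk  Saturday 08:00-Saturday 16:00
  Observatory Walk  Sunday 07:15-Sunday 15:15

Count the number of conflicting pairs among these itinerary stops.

Sorted by start: Museum Photo, Cathedral Tour, Castle Walk, Old-Town Lunch, Observatory Walk, Gallery Visit.
Cathedral Tour starts after Museum Photo ends — done with Museum Photo.
Castle Walk starts before Cathedral Tour ends → Cathedral Tour and Castle Walk overlap.
Old-Town Lunch starts after Cathedral Tour ends — done with Cathedral Tour.
Old-Town Lunch starts before Castle Walk ends → Castle Walk and Old-Town Lunch overlap.
Observatory Walk starts after Castle Walk ends — done with Castle Walk.
Observatory Walk starts after Old-Town Lunch ends — done with Old-Town Lunch.
Gallery Visit starts before Observatory Walk ends → Observatory Walk and Gallery Visit overlap.
Overlapping pairs: Castle Walk & Cathedral Tour, Castle Walk & Old-Town Lunch, Gallery Visit & Observatory Walk — 3 in total.

3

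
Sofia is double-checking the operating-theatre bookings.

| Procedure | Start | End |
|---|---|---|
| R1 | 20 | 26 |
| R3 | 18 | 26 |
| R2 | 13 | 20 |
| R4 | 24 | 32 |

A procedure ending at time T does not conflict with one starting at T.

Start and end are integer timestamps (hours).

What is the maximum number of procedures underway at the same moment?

3

Walk through starts and ends in time order (an end at T is processed before a start at T):
13 start R2 → 1
18 start R3 → 2
20 end R2 → 1
20 start R1 → 2
24 start R4 → 3
26 end R1 → 2
26 end R3 → 1
32 end R4 → 0
Peak is 3, at 24 (R1, R3, R4).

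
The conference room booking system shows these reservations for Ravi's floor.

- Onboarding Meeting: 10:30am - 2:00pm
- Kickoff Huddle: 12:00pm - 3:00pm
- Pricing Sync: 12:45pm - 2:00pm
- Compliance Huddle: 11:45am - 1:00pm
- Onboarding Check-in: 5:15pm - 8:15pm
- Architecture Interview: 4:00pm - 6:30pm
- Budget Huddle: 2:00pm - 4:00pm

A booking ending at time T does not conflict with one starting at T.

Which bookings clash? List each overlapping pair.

Architecture Interview & Onboarding Check-in, Budget Huddle & Kickoff Huddle, Compliance Huddle & Kickoff Huddle, Compliance Huddle & Onboarding Meeting, Compliance Huddle & Pricing Sync, Kickoff Huddle & Onboarding Meeting, Kickoff Huddle & Pricing Sync, Onboarding Meeting & Pricing Sync

Sorted by start: Onboarding Meeting, Compliance Huddle, Kickoff Huddle, Pricing Sync, Budget Huddle, Architecture Interview, Onboarding Check-in.
Compliance Huddle starts before Onboarding Meeting ends → Onboarding Meeting and Compliance Huddle overlap.
Kickoff Huddle starts before Onboarding Meeting ends → Onboarding Meeting and Kickoff Huddle overlap.
Pricing Sync starts before Onboarding Meeting ends → Onboarding Meeting and Pricing Sync overlap.
Budget Huddle starts exactly when Onboarding Meeting ends (back-to-back, no overlap) — done with Onboarding Meeting.
Kickoff Huddle starts before Compliance Huddle ends → Compliance Huddle and Kickoff Huddle overlap.
Pricing Sync starts before Compliance Huddle ends → Compliance Huddle and Pricing Sync overlap.
Budget Huddle starts after Compliance Huddle ends — done with Compliance Huddle.
Pricing Sync starts before Kickoff Huddle ends → Kickoff Huddle and Pricing Sync overlap.
Budget Huddle starts before Kickoff Huddle ends → Kickoff Huddle and Budget Huddle overlap.
Architecture Interview starts after Kickoff Huddle ends — done with Kickoff Huddle.
Budget Huddle starts exactly when Pricing Sync ends (back-to-back, no overlap) — done with Pricing Sync.
Architecture Interview starts exactly when Budget Huddle ends (back-to-back, no overlap) — done with Budget Huddle.
Onboarding Check-in starts before Architecture Interview ends → Architecture Interview and Onboarding Check-in overlap.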